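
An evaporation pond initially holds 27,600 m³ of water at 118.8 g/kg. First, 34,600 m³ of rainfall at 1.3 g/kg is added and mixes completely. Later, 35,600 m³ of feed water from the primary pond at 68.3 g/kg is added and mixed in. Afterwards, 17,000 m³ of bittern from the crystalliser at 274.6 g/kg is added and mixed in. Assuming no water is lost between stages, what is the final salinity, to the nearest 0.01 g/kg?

Weighted by volume,
Initial salt = 27,600×118.8 = 3,278,880
After stage 1: salt = 3,278,880 + 34,600×1.3 = 3,323,860; volume = 62,200 m³; S = 53.438 g/kg
After stage 2: salt = 3,323,860 + 35,600×68.3 = 5,755,340; volume = 97,800 m³; S = 58.848 g/kg
After stage 3: salt = 5,755,340 + 17,000×274.6 = 10,423,540; volume = 114,800 m³
S = 10,423,540 / 114,800 = 90.7974 g/kg

90.80 g/kg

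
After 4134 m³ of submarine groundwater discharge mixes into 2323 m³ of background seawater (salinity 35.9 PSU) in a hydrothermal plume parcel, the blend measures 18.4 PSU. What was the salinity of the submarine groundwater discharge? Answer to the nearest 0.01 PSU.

8.57 PSU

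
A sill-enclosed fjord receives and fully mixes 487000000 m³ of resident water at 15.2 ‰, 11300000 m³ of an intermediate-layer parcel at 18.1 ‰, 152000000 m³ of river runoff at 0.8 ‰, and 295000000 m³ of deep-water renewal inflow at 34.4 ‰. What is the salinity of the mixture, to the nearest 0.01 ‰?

18.91 ‰

By conservation of dissolved salt,
salt = 487,000,000×15.2 + 11,300,000×18.1 + 152,000,000×0.8 + 295,000,000×34.4 = 7,402,400,000 + 204,530,000 + 121,600,000 + 10,148,000,000 = 17,876,530,000
volume = 487,000,000 + 11,300,000 + 152,000,000 + 295,000,000 = 945,300,000 m³
S = 17,876,530,000 / 945,300,000 = 18.911 ‰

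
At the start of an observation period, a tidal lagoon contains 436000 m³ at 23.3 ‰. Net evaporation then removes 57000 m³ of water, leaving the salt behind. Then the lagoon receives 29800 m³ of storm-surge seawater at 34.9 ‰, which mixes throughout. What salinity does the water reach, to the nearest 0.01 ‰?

27.39 ‰

After evaporation: salt = 436,000×23.3 = 10,158,800; volume = 436,000 − 57,000 = 379,000 m³
After mixing: salt = 10,158,800 + 29,800×34.9 = 11,198,820; volume = 379,000 + 29,800 = 408,800 m³
S = 11,198,820 / 408,800 = 27.3944 ‰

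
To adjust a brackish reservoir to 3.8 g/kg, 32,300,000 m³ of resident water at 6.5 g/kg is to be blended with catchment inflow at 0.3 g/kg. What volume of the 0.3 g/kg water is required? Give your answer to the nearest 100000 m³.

Salt balance: 32,300,000×6.5 + V×0.3 = (32,300,000+V)×3.8
209,950,000 + 0.3V = 122,740,000 + 3.8V
87,210,000 = 3.5V
V = 24,917,142.86 m³

24900000 m³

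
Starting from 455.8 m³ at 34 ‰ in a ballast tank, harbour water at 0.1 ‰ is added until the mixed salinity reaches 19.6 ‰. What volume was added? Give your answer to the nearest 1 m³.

337 m³

Salt balance: 455.8×34 + V×0.1 = (455.8+V)×19.6
15,497.2 + 0.1V = 8,933.68 + 19.6V
6,563.52 = 19.5V
V = 336.59 m³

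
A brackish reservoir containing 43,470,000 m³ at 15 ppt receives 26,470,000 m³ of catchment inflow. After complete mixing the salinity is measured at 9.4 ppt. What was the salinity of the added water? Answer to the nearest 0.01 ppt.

Salt balance: 43,470,000×15 + 26,470,000×S = 69,940,000×9.4
652,050,000 + 26,470,000·S = 657,436,000
S = (657,436,000 − 652,050,000) / 26,470,000 = 0.2035 ppt

0.20 ppt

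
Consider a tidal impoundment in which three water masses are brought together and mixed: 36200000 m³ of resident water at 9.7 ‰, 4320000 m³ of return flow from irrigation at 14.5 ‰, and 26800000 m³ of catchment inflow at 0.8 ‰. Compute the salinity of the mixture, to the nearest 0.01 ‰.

6.46 ‰

Conserving salt mass:
salt = 36,200,000×9.7 + 4,320,000×14.5 + 26,800,000×0.8 = 351,140,000 + 62,640,000 + 21,440,000 = 435,220,000
volume = 36,200,000 + 4,320,000 + 26,800,000 = 67,320,000 m³
S = 435,220,000 / 67,320,000 = 6.4649 ‰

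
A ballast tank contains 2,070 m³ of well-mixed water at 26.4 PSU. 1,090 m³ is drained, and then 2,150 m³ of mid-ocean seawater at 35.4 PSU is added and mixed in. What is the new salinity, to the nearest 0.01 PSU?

32.58 PSU

Remaining after removal: 980 m³ at 26.4 PSU (salt = 25,872)
After addition: salt = 25,872 + 2,150×35.4 = 101,982; volume = 3,130 m³
S = 101,982 / 3,130 = 32.5821 PSU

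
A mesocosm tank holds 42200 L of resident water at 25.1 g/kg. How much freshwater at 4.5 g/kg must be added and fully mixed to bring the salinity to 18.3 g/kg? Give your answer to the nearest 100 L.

Salt balance: 42,200×25.1 + V×4.5 = (42,200+V)×18.3
1,059,220 + 4.5V = 772,260 + 18.3V
286,960 = 13.8V
V = 20,794.2 L

20800 L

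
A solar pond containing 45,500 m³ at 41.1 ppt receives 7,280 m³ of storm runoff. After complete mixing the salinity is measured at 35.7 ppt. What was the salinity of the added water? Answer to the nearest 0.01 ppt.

1.95 ppt

Salt balance: 45,500×41.1 + 7,280×S = 52,780×35.7
1,870,050 + 7,280·S = 1,884,246
S = (1,884,246 − 1,870,050) / 7,280 = 1.95 ppt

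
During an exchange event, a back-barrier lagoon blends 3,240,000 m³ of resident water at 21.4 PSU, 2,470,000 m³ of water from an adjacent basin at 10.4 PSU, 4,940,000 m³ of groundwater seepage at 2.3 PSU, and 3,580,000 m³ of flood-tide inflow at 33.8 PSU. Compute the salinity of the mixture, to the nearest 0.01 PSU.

Total salt / total volume:
salt = 3,240,000×21.4 + 2,470,000×10.4 + 4,940,000×2.3 + 3,580,000×33.8 = 69,336,000 + 25,688,000 + 11,362,000 + 121,004,000 = 227,390,000
volume = 3,240,000 + 2,470,000 + 4,940,000 + 3,580,000 = 14,230,000 m³
S = 227,390,000 / 14,230,000 = 15.9796 PSU

15.98 PSU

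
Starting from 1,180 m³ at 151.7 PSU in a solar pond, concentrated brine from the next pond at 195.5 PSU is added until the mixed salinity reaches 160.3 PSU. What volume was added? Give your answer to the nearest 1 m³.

288 m³

Salt balance: 1,180×151.7 + V×195.5 = (1,180+V)×160.3
179,006 + 195.5V = 189,154 + 160.3V
10,148 = 35.2V
V = 288.3 m³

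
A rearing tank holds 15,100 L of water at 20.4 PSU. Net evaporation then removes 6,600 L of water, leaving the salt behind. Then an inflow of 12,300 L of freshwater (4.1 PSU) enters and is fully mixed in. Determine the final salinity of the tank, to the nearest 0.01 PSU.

17.23 PSU

After evaporation: salt = 15,100×20.4 = 308,040; volume = 15,100 − 6,600 = 8,500 L
After mixing: salt = 308,040 + 12,300×4.1 = 358,470; volume = 8,500 + 12,300 = 20,800 L
S = 358,470 / 20,800 = 17.2341 PSU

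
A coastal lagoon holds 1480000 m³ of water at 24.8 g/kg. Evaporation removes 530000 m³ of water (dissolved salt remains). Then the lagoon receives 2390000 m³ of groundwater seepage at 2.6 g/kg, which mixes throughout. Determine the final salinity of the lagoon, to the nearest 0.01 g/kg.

12.85 g/kg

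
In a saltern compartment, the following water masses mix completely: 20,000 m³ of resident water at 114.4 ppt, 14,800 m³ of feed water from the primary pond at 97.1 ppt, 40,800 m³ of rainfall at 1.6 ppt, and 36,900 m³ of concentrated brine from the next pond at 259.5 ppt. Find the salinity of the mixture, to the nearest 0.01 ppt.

By conservation of dissolved salt,
salt = 20,000×114.4 + 14,800×97.1 + 40,800×1.6 + 36,900×259.5 = 2,288,000 + 1,437,080 + 65,280 + 9,575,550 = 13,365,910
volume = 20,000 + 14,800 + 40,800 + 36,900 = 112,500 m³
S = 13,365,910 / 112,500 = 118.8081 ppt

118.81 ppt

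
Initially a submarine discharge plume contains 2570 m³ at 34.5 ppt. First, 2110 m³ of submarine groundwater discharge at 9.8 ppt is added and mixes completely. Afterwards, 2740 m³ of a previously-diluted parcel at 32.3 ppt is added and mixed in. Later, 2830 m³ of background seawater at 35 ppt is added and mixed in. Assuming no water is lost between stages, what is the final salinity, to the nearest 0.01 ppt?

28.97 ppt

Mass of salt is conserved:
Initial salt = 2,570×34.5 = 88,665
After stage 1: salt = 88,665 + 2,110×9.8 = 109,343; volume = 4,680 m³; S = 23.364 ppt
After stage 2: salt = 109,343 + 2,740×32.3 = 197,845; volume = 7,420 m³; S = 26.664 ppt
After stage 3: salt = 197,845 + 2,830×35 = 296,895; volume = 10,250 m³
S = 296,895 / 10,250 = 28.9654 ppt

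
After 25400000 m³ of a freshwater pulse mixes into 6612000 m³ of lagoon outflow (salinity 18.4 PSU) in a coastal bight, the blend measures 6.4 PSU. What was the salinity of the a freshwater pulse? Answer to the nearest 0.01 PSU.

3.28 PSU

Salt balance: 6,612,000×18.4 + 25,400,000×S = 32,012,000×6.4
121,660,800 + 25,400,000·S = 204,876,800
S = (204,876,800 − 121,660,800) / 25,400,000 = 3.2762 PSU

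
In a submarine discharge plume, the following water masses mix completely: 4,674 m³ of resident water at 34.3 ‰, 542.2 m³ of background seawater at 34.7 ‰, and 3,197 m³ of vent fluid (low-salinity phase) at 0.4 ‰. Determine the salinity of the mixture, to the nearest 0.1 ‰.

21.4 ‰

Salt balance:
salt = 4,674×34.3 + 542.2×34.7 + 3,197×0.4 = 160,318.2 + 18,814.34 + 1,278.8 = 180,411.34
volume = 4,674 + 542.2 + 3,197 = 8,413.2 m³
S = 180,411.34 / 8,413.2 = 21.444 ‰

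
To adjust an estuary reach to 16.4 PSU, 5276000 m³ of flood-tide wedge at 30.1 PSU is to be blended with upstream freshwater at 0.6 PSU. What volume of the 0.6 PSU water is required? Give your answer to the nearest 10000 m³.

Salt balance: 5,276,000×30.1 + V×0.6 = (5,276,000+V)×16.4
158,807,600 + 0.6V = 86,526,400 + 16.4V
72,281,200 = 15.8V
V = 4,574,759.49 m³

4570000 m³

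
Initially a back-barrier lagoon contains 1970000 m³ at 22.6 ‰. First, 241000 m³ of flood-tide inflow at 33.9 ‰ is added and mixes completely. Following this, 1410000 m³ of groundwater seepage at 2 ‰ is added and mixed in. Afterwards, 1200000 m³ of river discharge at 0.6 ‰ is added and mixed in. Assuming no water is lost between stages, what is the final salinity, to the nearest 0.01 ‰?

11.66 ‰

Weighted by volume,
Initial salt = 1,970,000×22.6 = 44,522,000
After stage 1: salt = 44,522,000 + 241,000×33.9 = 52,691,900; volume = 2,211,000 m³; S = 23.832 ‰
After stage 2: salt = 52,691,900 + 1,410,000×2 = 55,511,900; volume = 3,621,000 m³; S = 15.331 ‰
After stage 3: salt = 55,511,900 + 1,200,000×0.6 = 56,231,900; volume = 4,821,000 m³
S = 56,231,900 / 4,821,000 = 11.6639 ‰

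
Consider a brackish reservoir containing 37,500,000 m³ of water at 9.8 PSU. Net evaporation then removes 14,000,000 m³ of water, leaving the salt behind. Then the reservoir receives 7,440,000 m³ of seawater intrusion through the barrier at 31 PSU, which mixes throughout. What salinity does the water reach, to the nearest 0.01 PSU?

After evaporation: salt = 37,500,000×9.8 = 367,500,000; volume = 37,500,000 − 14,000,000 = 23,500,000 m³
After mixing: salt = 367,500,000 + 7,440,000×31 = 598,140,000; volume = 23,500,000 + 7,440,000 = 30,940,000 m³
S = 598,140,000 / 30,940,000 = 19.3323 PSU

19.33 PSU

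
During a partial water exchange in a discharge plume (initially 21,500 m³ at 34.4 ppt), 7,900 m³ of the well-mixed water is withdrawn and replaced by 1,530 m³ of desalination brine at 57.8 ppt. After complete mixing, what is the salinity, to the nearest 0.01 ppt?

36.77 ppt

Remaining after removal: 13,600 m³ at 34.4 ppt (salt = 467,840)
After addition: salt = 467,840 + 1,530×57.8 = 556,274; volume = 15,130 m³
S = 556,274 / 15,130 = 36.7663 ppt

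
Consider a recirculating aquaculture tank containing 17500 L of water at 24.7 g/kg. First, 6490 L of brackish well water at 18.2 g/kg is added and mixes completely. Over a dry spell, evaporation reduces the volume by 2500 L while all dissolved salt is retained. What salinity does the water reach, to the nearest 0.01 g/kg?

After mixing: salt = 17,500×24.7 + 6,490×18.2 = 550,368; volume = 23,990 L
After evaporation: salt unchanged = 550,368; volume = 23,990 − 2,500 = 21,490 L
S = 550,368 / 21,490 = 25.6104 g/kg

25.61 g/kg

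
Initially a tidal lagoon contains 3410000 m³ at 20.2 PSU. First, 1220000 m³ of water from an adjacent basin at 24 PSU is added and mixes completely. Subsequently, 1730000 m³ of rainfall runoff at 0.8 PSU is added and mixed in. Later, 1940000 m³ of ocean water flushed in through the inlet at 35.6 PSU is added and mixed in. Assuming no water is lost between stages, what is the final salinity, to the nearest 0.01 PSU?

Mass of salt is conserved:
Initial salt = 3,410,000×20.2 = 68,882,000
After stage 1: salt = 68,882,000 + 1,220,000×24 = 98,162,000; volume = 4,630,000 m³; S = 21.201 PSU
After stage 2: salt = 98,162,000 + 1,730,000×0.8 = 99,546,000; volume = 6,360,000 m³; S = 15.652 PSU
After stage 3: salt = 99,546,000 + 1,940,000×35.6 = 168,610,000; volume = 8,300,000 m³
S = 168,610,000 / 8,300,000 = 20.3145 PSU

20.31 PSU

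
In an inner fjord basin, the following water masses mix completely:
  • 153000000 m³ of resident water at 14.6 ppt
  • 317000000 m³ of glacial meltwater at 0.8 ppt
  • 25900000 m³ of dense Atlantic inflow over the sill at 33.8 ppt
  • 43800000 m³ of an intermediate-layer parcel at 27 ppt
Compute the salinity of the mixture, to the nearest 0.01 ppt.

Conserving salt mass:
salt = 153,000,000×14.6 + 317,000,000×0.8 + 25,900,000×33.8 + 43,800,000×27 = 2,233,800,000 + 253,600,000 + 875,420,000 + 1,182,600,000 = 4,545,420,000
volume = 153,000,000 + 317,000,000 + 25,900,000 + 43,800,000 = 539,700,000 m³
S = 4,545,420,000 / 539,700,000 = 8.4221 ppt

8.42 ppt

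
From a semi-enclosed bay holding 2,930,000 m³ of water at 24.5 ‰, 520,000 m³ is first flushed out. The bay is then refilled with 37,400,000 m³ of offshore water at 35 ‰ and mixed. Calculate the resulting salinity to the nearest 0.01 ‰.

34.36 ‰

Remaining after removal: 2,410,000 m³ at 24.5 ‰ (salt = 59,045,000)
After addition: salt = 59,045,000 + 37,400,000×35 = 1,368,045,000; volume = 39,810,000 m³
S = 1,368,045,000 / 39,810,000 = 34.3644 ‰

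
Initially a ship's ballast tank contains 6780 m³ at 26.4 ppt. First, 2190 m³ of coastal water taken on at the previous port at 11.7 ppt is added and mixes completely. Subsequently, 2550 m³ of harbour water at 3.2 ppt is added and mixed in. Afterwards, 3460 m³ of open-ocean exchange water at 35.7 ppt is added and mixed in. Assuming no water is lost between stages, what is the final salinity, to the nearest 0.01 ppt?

22.45 ppt

Mass of salt is conserved:
Initial salt = 6,780×26.4 = 178,992
After stage 1: salt = 178,992 + 2,190×11.7 = 204,615; volume = 8,970 m³; S = 22.811 ppt
After stage 2: salt = 204,615 + 2,550×3.2 = 212,775; volume = 11,520 m³; S = 18.47 ppt
After stage 3: salt = 212,775 + 3,460×35.7 = 336,297; volume = 14,980 m³
S = 336,297 / 14,980 = 22.4497 ppt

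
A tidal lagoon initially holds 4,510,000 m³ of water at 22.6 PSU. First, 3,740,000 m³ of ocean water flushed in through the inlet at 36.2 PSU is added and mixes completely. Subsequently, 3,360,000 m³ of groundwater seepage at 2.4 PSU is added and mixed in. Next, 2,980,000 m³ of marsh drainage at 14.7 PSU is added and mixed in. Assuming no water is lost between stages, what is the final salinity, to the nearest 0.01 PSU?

Total salt / total volume:
Initial salt = 4,510,000×22.6 = 101,926,000
After stage 1: salt = 101,926,000 + 3,740,000×36.2 = 237,314,000; volume = 8,250,000 m³; S = 28.765 PSU
After stage 2: salt = 237,314,000 + 3,360,000×2.4 = 245,378,000; volume = 11,610,000 m³; S = 21.135 PSU
After stage 3: salt = 245,378,000 + 2,980,000×14.7 = 289,184,000; volume = 14,590,000 m³
S = 289,184,000 / 14,590,000 = 19.8207 PSU

19.82 PSU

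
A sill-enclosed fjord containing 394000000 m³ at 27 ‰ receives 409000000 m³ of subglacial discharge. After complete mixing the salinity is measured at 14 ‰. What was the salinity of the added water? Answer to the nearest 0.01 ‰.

1.48 ‰

Salt balance: 394,000,000×27 + 409,000,000×S = 803,000,000×14
10,638,000,000 + 409,000,000·S = 11,242,000,000
S = (11,242,000,000 − 10,638,000,000) / 409,000,000 = 1.4768 ‰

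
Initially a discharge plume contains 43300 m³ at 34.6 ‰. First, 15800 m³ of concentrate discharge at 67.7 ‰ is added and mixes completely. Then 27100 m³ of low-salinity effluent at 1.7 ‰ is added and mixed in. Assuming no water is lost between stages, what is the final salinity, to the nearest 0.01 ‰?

By conservation of dissolved salt,
Initial salt = 43,300×34.6 = 1,498,180
After stage 1: salt = 1,498,180 + 15,800×67.7 = 2,567,840; volume = 59,100 m³; S = 43.449 ‰
After stage 2: salt = 2,567,840 + 27,100×1.7 = 2,613,910; volume = 86,200 m³
S = 2,613,910 / 86,200 = 30.3238 ‰

30.32 ‰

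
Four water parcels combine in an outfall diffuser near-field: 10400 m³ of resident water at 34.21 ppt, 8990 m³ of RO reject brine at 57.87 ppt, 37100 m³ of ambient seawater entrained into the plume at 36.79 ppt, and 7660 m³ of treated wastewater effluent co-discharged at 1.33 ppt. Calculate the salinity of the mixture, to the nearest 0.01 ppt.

35.09 ppt

Salt balance:
salt = 10,400×34.21 + 8,990×57.87 + 37,100×36.79 + 7,660×1.33 = 355,784 + 520,251.3 + 1,364,909 + 10,187.8 = 2,251,132.1
volume = 10,400 + 8,990 + 37,100 + 7,660 = 64,150 m³
S = 2,251,132.1 / 64,150 = 35.0917 ppt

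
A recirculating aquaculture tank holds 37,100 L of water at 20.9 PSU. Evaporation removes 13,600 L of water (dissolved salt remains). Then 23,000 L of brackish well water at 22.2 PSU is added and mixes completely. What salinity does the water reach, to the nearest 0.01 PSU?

After evaporation: salt = 37,100×20.9 = 775,390; volume = 37,100 − 13,600 = 23,500 L
After mixing: salt = 775,390 + 23,000×22.2 = 1,285,990; volume = 23,500 + 23,000 = 46,500 L
S = 1,285,990 / 46,500 = 27.6557 PSU

27.66 PSU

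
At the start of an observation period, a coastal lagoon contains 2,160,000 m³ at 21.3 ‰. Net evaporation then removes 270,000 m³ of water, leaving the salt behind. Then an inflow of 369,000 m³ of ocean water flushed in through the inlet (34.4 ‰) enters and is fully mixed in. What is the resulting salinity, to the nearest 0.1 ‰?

After evaporation: salt = 2,160,000×21.3 = 46,008,000; volume = 2,160,000 − 270,000 = 1,890,000 m³
After mixing: salt = 46,008,000 + 369,000×34.4 = 58,701,600; volume = 1,890,000 + 369,000 = 2,259,000 m³
S = 58,701,600 / 2,259,000 = 25.9857 ‰

26.0 ‰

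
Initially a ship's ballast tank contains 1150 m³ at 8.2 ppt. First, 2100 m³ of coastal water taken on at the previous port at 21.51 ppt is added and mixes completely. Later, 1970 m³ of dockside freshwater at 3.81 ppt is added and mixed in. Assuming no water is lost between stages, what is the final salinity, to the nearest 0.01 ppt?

11.90 ppt

Mass of salt is conserved:
Initial salt = 1,150×8.2 = 9,430
After stage 1: salt = 9,430 + 2,100×21.51 = 54,601; volume = 3,250 m³; S = 16.8 ppt
After stage 2: salt = 54,601 + 1,970×3.81 = 62,106.7; volume = 5,220 m³
S = 62,106.7 / 5,220 = 11.8978 ppt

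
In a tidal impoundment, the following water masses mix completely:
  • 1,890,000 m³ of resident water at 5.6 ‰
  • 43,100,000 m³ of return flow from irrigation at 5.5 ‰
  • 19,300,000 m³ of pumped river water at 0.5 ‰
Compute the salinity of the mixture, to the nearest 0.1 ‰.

4.0 ‰

Total salt / total volume:
salt = 1,890,000×5.6 + 43,100,000×5.5 + 19,300,000×0.5 = 10,584,000 + 237,050,000 + 9,650,000 = 257,284,000
volume = 1,890,000 + 43,100,000 + 19,300,000 = 64,290,000 m³
S = 257,284,000 / 64,290,000 = 4.002 ‰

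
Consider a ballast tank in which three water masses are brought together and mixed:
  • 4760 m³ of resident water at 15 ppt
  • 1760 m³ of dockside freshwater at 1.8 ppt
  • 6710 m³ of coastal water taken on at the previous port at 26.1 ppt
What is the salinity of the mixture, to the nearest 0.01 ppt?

18.87 ppt

Salt balance:
salt = 4,760×15 + 1,760×1.8 + 6,710×26.1 = 71,400 + 3,168 + 175,131 = 249,699
volume = 4,760 + 1,760 + 6,710 = 13,230 m³
S = 249,699 / 13,230 = 18.8737 ppt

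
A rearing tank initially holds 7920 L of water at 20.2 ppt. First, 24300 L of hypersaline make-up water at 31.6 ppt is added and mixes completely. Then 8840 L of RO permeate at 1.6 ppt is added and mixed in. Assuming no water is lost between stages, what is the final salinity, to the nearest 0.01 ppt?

22.94 ppt

Salt balance:
Initial salt = 7,920×20.2 = 159,984
After stage 1: salt = 159,984 + 24,300×31.6 = 927,864; volume = 32,220 L; S = 28.798 ppt
After stage 2: salt = 927,864 + 8,840×1.6 = 942,008; volume = 41,060 L
S = 942,008 / 41,060 = 22.9422 ppt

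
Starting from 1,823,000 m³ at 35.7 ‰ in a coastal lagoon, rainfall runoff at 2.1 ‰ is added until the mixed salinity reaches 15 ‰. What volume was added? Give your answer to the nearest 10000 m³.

Salt balance: 1,823,000×35.7 + V×2.1 = (1,823,000+V)×15
65,081,100 + 2.1V = 27,345,000 + 15V
37,736,100 = 12.9V
V = 2,925,279.07 m³

2930000 m³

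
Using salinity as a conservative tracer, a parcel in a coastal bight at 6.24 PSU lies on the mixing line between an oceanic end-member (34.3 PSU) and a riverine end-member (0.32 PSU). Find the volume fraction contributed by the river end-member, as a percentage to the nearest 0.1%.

Let f be the freshwater fraction. Salt balance per unit volume:
f×0.32 + (1−f)×34.3 = 6.24
f = (34.3 − 6.24) / (34.3 − 0.32) = 28.06/33.98 = 0.8258

82.6%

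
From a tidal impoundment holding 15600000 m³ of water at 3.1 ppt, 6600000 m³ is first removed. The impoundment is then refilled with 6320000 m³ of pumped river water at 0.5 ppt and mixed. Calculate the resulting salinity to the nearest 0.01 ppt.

Remaining after removal: 9,000,000 m³ at 3.1 ppt (salt = 27,900,000)
After addition: salt = 27,900,000 + 6,320,000×0.5 = 31,060,000; volume = 15,320,000 m³
S = 31,060,000 / 15,320,000 = 2.0274 ppt

2.03 ppt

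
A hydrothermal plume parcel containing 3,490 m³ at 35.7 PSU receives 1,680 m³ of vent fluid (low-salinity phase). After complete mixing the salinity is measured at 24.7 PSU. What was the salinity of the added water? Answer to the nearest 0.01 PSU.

1.85 PSU

Salt balance: 3,490×35.7 + 1,680×S = 5,170×24.7
124,593 + 1,680·S = 127,699
S = (127,699 − 124,593) / 1,680 = 1.8488 PSU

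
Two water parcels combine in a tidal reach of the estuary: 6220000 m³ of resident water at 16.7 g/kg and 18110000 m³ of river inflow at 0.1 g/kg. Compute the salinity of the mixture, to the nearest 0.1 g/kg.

4.3 g/kg

Salt balance:
salt = 6,220,000×16.7 + 18,110,000×0.1 = 103,874,000 + 1,811,000 = 105,685,000
volume = 6,220,000 + 18,110,000 = 24,330,000 m³
S = 105,685,000 / 24,330,000 = 4.344 g/kg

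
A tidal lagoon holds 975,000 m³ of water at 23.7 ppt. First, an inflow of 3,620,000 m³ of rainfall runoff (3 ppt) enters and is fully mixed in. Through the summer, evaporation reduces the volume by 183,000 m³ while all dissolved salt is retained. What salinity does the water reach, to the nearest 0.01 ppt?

7.70 ppt

After mixing: salt = 975,000×23.7 + 3,620,000×3 = 33,967,500; volume = 4,595,000 m³
After evaporation: salt unchanged = 33,967,500; volume = 4,595,000 − 183,000 = 4,412,000 m³
S = 33,967,500 / 4,412,000 = 7.6989 ppt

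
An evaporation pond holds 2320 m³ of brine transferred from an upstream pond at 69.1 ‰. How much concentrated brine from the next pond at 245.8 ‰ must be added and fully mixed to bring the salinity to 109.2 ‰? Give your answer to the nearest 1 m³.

681 m³

Salt balance: 2,320×69.1 + V×245.8 = (2,320+V)×109.2
160,312 + 245.8V = 253,344 + 109.2V
93,032 = 136.6V
V = 681.05 m³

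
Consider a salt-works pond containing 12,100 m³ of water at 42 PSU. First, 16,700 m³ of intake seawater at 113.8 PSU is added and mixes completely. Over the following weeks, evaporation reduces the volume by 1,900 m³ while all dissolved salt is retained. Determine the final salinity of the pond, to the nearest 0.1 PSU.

89.5 PSU

After mixing: salt = 12,100×42 + 16,700×113.8 = 2,408,660; volume = 28,800 m³
After evaporation: salt unchanged = 2,408,660; volume = 28,800 − 1,900 = 26,900 m³
S = 2,408,660 / 26,900 = 89.5413 PSU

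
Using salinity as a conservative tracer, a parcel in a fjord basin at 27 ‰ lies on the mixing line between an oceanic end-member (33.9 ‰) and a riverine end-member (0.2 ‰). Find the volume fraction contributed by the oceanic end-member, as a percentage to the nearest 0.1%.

79.5%

Let g be the oceanic fraction. Salt balance per unit volume:
g×33.9 + (1−g)×0.2 = 27
g = (27 − 0.2) / (33.9 − 0.2) = 26.8/33.7 = 0.7953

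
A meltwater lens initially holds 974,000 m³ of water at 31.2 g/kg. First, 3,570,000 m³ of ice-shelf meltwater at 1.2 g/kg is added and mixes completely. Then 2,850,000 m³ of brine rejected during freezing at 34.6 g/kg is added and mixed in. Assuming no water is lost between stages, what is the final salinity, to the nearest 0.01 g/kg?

Salt balance:
Initial salt = 974,000×31.2 = 30,388,800
After stage 1: salt = 30,388,800 + 3,570,000×1.2 = 34,672,800; volume = 4,544,000 m³; S = 7.63 g/kg
After stage 2: salt = 34,672,800 + 2,850,000×34.6 = 133,282,800; volume = 7,394,000 m³
S = 133,282,800 / 7,394,000 = 18.0258 g/kg

18.03 g/kg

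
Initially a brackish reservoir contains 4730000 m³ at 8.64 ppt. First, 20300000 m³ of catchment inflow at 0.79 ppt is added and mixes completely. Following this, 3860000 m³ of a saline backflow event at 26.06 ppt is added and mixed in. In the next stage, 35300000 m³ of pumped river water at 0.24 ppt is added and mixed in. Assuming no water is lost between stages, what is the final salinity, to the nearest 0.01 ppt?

Total salt / total volume:
Initial salt = 4,730,000×8.64 = 40,867,200
After stage 1: salt = 40,867,200 + 20,300,000×0.79 = 56,904,200; volume = 25,030,000 m³; S = 2.273 ppt
After stage 2: salt = 56,904,200 + 3,860,000×26.06 = 157,495,800; volume = 28,890,000 m³; S = 5.452 ppt
After stage 3: salt = 157,495,800 + 35,300,000×0.24 = 165,967,800; volume = 64,190,000 m³
S = 165,967,800 / 64,190,000 = 2.5856 ppt

2.59 ppt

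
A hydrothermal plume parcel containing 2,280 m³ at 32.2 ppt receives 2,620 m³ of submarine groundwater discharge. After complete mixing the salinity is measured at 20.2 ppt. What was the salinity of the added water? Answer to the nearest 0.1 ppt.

9.8 ppt

Salt balance: 2,280×32.2 + 2,620×S = 4,900×20.2
73,416 + 2,620·S = 98,980
S = (98,980 − 73,416) / 2,620 = 9.7573 ppt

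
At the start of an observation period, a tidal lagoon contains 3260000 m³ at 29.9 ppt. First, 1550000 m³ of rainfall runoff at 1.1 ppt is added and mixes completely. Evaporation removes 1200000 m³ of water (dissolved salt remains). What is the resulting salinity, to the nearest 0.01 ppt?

27.47 ppt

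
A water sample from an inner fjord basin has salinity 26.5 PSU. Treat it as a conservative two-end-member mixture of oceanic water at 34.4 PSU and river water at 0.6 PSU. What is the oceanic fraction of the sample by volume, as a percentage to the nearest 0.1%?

76.6%

Let g be the oceanic fraction. Salt balance per unit volume:
g×34.4 + (1−g)×0.6 = 26.5
g = (26.5 − 0.6) / (34.4 − 0.6) = 25.9/33.8 = 0.7663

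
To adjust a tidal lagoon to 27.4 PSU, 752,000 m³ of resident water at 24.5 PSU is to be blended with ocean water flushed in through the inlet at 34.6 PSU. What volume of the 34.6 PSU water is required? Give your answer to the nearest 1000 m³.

303000 m³

Salt balance: 752,000×24.5 + V×34.6 = (752,000+V)×27.4
18,424,000 + 34.6V = 20,604,800 + 27.4V
2,180,800 = 7.2V
V = 302,888.89 m³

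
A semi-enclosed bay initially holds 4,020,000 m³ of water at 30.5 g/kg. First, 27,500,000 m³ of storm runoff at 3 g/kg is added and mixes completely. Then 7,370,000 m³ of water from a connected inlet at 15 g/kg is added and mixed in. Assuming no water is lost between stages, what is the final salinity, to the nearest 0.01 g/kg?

8.12 g/kg

Total salt / total volume:
Initial salt = 4,020,000×30.5 = 122,610,000
After stage 1: salt = 122,610,000 + 27,500,000×3 = 205,110,000; volume = 31,520,000 m³; S = 6.507 g/kg
After stage 2: salt = 205,110,000 + 7,370,000×15 = 315,660,000; volume = 38,890,000 m³
S = 315,660,000 / 38,890,000 = 8.1167 g/kg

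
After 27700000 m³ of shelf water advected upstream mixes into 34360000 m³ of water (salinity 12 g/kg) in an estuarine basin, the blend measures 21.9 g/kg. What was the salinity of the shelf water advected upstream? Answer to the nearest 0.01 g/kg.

34.18 g/kg

Salt balance: 34,360,000×12 + 27,700,000×S = 62,060,000×21.9
412,320,000 + 27,700,000·S = 1,359,114,000
S = (1,359,114,000 − 412,320,000) / 27,700,000 = 34.1803 g/kg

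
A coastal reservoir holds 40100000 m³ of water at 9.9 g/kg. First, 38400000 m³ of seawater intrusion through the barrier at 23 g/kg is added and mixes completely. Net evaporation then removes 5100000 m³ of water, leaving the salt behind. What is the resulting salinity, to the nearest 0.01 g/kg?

17.44 g/kg

After mixing: salt = 40,100,000×9.9 + 38,400,000×23 = 1,280,190,000; volume = 78,500,000 m³
After evaporation: salt unchanged = 1,280,190,000; volume = 78,500,000 − 5,100,000 = 73,400,000 m³
S = 1,280,190,000 / 73,400,000 = 17.4413 g/kg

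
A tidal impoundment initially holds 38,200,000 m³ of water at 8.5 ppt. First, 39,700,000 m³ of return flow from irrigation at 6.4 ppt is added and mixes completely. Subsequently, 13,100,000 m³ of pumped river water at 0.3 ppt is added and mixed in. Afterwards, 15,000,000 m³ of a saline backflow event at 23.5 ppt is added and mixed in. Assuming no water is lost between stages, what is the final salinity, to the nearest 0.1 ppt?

Conserving salt mass:
Initial salt = 38,200,000×8.5 = 324,700,000
After stage 1: salt = 324,700,000 + 39,700,000×6.4 = 578,780,000; volume = 77,900,000 m³; S = 7.43 ppt
After stage 2: salt = 578,780,000 + 13,100,000×0.3 = 582,710,000; volume = 91,000,000 m³; S = 6.403 ppt
After stage 3: salt = 582,710,000 + 15,000,000×23.5 = 935,210,000; volume = 106,000,000 m³
S = 935,210,000 / 106,000,000 = 8.8227 ppt

8.8 ppt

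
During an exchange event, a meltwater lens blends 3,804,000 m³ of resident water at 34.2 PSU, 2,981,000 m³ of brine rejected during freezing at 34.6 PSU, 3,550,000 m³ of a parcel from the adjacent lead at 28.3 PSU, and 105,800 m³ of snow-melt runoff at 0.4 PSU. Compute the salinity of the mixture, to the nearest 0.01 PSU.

Total salt / total volume:
salt = 3,804,000×34.2 + 2,981,000×34.6 + 3,550,000×28.3 + 105,800×0.4 = 130,096,800 + 103,142,600 + 100,465,000 + 42,320 = 333,746,720
volume = 3,804,000 + 2,981,000 + 3,550,000 + 105,800 = 10,440,800 m³
S = 333,746,720 / 10,440,800 = 31.9656 PSU

31.97 PSU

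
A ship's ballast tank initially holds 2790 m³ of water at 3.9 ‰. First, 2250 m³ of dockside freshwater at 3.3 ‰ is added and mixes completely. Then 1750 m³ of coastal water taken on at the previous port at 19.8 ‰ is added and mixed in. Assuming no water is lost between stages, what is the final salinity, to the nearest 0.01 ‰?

7.80 ‰

Conserving salt mass:
Initial salt = 2,790×3.9 = 10,881
After stage 1: salt = 10,881 + 2,250×3.3 = 18,306; volume = 5,040 m³; S = 3.632 ‰
After stage 2: salt = 18,306 + 1,750×19.8 = 52,956; volume = 6,790 m³
S = 52,956 / 6,790 = 7.7991 ‰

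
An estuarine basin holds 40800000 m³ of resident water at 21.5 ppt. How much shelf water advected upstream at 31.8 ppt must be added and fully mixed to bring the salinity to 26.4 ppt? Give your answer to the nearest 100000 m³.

Salt balance: 40,800,000×21.5 + V×31.8 = (40,800,000+V)×26.4
877,200,000 + 31.8V = 1,077,120,000 + 26.4V
199,920,000 = 5.4V
V = 37,022,222.22 m³

37000000 m³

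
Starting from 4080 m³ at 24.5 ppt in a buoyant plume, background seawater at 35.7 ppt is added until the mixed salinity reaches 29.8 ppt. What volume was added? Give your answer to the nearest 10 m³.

3670 m³

Salt balance: 4,080×24.5 + V×35.7 = (4,080+V)×29.8
99,960 + 35.7V = 121,584 + 29.8V
21,624 = 5.9V
V = 3,665.08 m³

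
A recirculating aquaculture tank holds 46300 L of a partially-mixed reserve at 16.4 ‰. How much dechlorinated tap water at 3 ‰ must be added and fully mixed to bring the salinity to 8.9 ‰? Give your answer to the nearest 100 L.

58900 L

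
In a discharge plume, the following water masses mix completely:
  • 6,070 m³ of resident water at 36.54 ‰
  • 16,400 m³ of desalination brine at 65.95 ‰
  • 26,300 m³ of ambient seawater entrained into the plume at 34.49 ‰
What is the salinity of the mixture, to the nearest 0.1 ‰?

Weighted by volume,
salt = 6,070×36.54 + 16,400×65.95 + 26,300×34.49 = 221,797.8 + 1,081,580 + 907,087 = 2,210,464.8
volume = 6,070 + 16,400 + 26,300 = 48,770 m³
S = 2,210,464.8 / 48,770 = 45.324 ‰

45.3 ‰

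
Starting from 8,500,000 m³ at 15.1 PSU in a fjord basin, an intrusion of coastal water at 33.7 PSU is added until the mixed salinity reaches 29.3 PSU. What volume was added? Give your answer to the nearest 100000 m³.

27400000 m³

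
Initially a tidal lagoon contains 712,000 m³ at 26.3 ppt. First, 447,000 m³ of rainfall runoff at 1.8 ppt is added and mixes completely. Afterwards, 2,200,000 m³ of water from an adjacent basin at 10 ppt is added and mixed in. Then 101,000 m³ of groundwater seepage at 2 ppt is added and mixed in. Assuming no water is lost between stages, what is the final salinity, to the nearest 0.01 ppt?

Salt balance:
Initial salt = 712,000×26.3 = 18,725,600
After stage 1: salt = 18,725,600 + 447,000×1.8 = 19,530,200; volume = 1,159,000 m³; S = 16.851 ppt
After stage 2: salt = 19,530,200 + 2,200,000×10 = 41,530,200; volume = 3,359,000 m³; S = 12.364 ppt
After stage 3: salt = 41,530,200 + 101,000×2 = 41,732,200; volume = 3,460,000 m³
S = 41,732,200 / 3,460,000 = 12.0613 ppt

12.06 ppt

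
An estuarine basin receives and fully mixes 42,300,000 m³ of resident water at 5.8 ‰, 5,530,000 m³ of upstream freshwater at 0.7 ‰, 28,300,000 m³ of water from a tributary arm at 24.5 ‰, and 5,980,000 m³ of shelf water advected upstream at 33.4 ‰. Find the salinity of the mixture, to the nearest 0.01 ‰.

Total salt / total volume:
salt = 42,300,000×5.8 + 5,530,000×0.7 + 28,300,000×24.5 + 5,980,000×33.4 = 245,340,000 + 3,871,000 + 693,350,000 + 199,732,000 = 1,142,293,000
volume = 42,300,000 + 5,530,000 + 28,300,000 + 5,980,000 = 82,110,000 m³
S = 1,142,293,000 / 82,110,000 = 13.9117 ‰

13.91 ‰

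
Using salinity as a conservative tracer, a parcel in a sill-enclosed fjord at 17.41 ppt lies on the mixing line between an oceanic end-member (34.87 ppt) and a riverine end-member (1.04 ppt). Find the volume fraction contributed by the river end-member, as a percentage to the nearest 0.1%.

51.6%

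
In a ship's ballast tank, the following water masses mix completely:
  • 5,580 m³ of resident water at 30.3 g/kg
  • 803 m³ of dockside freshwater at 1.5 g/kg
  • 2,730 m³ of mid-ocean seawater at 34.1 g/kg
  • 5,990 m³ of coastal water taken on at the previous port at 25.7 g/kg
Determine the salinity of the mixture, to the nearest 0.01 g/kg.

Conserving salt mass:
salt = 5,580×30.3 + 803×1.5 + 2,730×34.1 + 5,990×25.7 = 169,074 + 1,204.5 + 93,093 + 153,943 = 417,314.5
volume = 5,580 + 803 + 2,730 + 5,990 = 15,103 m³
S = 417,314.5 / 15,103 = 27.6312 g/kg

27.63 g/kg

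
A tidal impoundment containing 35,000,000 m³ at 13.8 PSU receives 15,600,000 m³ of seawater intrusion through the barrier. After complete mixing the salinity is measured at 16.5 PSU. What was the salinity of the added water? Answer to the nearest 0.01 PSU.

Salt balance: 35,000,000×13.8 + 15,600,000×S = 50,600,000×16.5
483,000,000 + 15,600,000·S = 834,900,000
S = (834,900,000 − 483,000,000) / 15,600,000 = 22.5577 PSU

22.56 PSU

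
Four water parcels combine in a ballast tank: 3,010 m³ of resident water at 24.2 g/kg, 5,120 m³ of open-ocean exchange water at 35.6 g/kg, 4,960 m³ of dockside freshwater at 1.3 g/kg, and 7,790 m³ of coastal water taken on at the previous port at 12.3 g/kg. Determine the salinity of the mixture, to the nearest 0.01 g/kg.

17.12 g/kg

Weighted by volume,
salt = 3,010×24.2 + 5,120×35.6 + 4,960×1.3 + 7,790×12.3 = 72,842 + 182,272 + 6,448 + 95,817 = 357,379
volume = 3,010 + 5,120 + 4,960 + 7,790 = 20,880 m³
S = 357,379 / 20,880 = 17.1159 g/kg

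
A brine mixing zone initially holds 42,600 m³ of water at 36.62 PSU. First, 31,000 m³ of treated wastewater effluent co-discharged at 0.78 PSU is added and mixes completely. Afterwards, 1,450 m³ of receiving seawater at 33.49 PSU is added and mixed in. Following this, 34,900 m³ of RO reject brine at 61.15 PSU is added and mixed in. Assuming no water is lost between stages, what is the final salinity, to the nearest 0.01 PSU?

By conservation of dissolved salt,
Initial salt = 42,600×36.62 = 1,560,012
After stage 1: salt = 1,560,012 + 31,000×0.78 = 1,584,192; volume = 73,600 m³; S = 21.524 PSU
After stage 2: salt = 1,584,192 + 1,450×33.49 = 1,632,752.5; volume = 75,050 m³; S = 21.756 PSU
After stage 3: salt = 1,632,752.5 + 34,900×61.15 = 3,766,887.5; volume = 109,950 m³
S = 3,766,887.5 / 109,950 = 34.26 PSU

34.26 PSU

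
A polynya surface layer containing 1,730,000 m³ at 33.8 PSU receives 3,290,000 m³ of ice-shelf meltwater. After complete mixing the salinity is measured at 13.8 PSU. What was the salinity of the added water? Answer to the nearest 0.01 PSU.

Salt balance: 1,730,000×33.8 + 3,290,000×S = 5,020,000×13.8
58,474,000 + 3,290,000·S = 69,276,000
S = (69,276,000 − 58,474,000) / 3,290,000 = 3.2833 PSU

3.28 PSU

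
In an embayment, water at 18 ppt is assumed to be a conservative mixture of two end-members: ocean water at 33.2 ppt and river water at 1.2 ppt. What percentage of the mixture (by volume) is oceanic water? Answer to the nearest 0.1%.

52.5%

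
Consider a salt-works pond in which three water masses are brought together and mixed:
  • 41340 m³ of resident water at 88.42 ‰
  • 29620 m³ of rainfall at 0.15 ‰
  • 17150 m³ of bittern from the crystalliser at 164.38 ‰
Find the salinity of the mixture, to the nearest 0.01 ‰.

Salt balance:
salt = 41,340×88.42 + 29,620×0.15 + 17,150×164.38 = 3,655,282.8 + 4,443 + 2,819,117 = 6,478,842.8
volume = 41,340 + 29,620 + 17,150 = 88,110 m³
S = 6,478,842.8 / 88,110 = 73.5313 ‰

73.53 ‰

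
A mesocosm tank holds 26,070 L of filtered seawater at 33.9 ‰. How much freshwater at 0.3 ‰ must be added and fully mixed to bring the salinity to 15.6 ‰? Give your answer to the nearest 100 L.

31200 L

Salt balance: 26,070×33.9 + V×0.3 = (26,070+V)×15.6
883,773 + 0.3V = 406,692 + 15.6V
477,081 = 15.3V
V = 31,181.76 L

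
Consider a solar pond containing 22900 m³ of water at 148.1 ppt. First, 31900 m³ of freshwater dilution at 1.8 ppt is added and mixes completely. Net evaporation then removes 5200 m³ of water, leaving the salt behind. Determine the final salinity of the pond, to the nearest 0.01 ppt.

After mixing: salt = 22,900×148.1 + 31,900×1.8 = 3,448,910; volume = 54,800 m³
After evaporation: salt unchanged = 3,448,910; volume = 54,800 − 5,200 = 49,600 m³
S = 3,448,910 / 49,600 = 69.5345 ppt

69.53 ppt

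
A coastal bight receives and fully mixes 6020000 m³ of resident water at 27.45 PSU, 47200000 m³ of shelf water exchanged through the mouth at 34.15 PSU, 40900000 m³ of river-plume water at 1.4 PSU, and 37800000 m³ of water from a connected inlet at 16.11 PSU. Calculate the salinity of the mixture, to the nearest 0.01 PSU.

18.52 PSU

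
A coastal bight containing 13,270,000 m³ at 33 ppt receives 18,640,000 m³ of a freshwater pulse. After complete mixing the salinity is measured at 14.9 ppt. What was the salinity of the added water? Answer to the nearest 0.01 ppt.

Salt balance: 13,270,000×33 + 18,640,000×S = 31,910,000×14.9
437,910,000 + 18,640,000·S = 475,459,000
S = (475,459,000 − 437,910,000) / 18,640,000 = 2.0144 ppt

2.01 ppt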